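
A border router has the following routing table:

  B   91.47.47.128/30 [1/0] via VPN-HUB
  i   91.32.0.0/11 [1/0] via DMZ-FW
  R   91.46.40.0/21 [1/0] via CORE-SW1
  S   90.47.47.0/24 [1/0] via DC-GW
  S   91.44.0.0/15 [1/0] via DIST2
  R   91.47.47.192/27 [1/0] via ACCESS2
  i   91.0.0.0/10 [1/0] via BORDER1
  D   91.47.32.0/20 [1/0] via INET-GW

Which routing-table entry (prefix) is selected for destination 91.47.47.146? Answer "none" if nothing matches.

Entries matching 91.47.47.146:
  91.0.0.0/10 (91.0.0.0 - 91.63.255.255)
  91.32.0.0/11 (91.32.0.0 - 91.63.255.255)
  91.47.32.0/20 (91.47.32.0 - 91.47.47.255)
Most specific is 91.47.32.0/20.

91.47.32.0/20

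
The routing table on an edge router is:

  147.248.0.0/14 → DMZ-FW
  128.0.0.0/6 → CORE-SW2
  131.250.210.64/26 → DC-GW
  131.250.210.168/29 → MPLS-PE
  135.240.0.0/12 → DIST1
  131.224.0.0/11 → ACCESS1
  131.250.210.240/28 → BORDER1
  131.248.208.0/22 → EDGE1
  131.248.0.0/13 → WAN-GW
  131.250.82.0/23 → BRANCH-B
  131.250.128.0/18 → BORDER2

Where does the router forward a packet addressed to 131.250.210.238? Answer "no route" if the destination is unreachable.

WAN-GW

Routes whose prefix contains 131.250.210.238:
  128.0.0.0/6 (128.0.0.0 - 131.255.255.255) -> CORE-SW2
  131.224.0.0/11 (131.224.0.0 - 131.255.255.255) -> ACCESS1
  131.248.0.0/13 (131.248.0.0 - 131.255.255.255) -> WAN-GW
More-specific entries that do NOT match:
  131.250.210.168/29 (131.250.210.168 - 131.250.210.175) does not contain 131.250.210.238
  131.250.210.240/28 (131.250.210.240 - 131.250.210.255) does not contain 131.250.210.238
  131.250.210.64/26 (131.250.210.64 - 131.250.210.127) does not contain 131.250.210.238
  131.250.82.0/23 (131.250.82.0 - 131.250.83.255) does not contain 131.250.210.238
  131.248.208.0/22 (131.248.208.0 - 131.248.211.255) does not contain 131.250.210.238
  131.250.128.0/18 (131.250.128.0 - 131.250.191.255) does not contain 131.250.210.238
  147.248.0.0/14 (147.248.0.0 - 147.251.255.255) does not contain 131.250.210.238
Longest matching prefix is /13 -> next hop WAN-GW.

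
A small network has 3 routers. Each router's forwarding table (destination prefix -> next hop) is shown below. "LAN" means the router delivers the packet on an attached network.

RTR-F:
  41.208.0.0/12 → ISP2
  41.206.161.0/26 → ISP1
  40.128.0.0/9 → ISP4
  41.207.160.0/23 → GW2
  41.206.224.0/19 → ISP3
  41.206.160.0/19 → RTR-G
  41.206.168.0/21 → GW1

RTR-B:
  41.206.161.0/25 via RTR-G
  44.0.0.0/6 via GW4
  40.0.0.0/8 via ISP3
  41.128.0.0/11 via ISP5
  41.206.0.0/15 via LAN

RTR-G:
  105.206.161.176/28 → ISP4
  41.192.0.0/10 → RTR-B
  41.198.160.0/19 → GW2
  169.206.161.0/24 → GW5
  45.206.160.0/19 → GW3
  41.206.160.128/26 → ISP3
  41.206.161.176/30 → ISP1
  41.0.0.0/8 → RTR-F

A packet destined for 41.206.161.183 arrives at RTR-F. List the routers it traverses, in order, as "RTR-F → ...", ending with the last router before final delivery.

At RTR-F: longest match for 41.206.161.183 is 41.206.160.0/19 -> RTR-G
At RTR-G: longest match for 41.206.161.183 is 41.192.0.0/10 -> RTR-B
At RTR-B: longest match for 41.206.161.183 is 41.206.0.0/15 -> LAN

RTR-F → RTR-G → RTR-B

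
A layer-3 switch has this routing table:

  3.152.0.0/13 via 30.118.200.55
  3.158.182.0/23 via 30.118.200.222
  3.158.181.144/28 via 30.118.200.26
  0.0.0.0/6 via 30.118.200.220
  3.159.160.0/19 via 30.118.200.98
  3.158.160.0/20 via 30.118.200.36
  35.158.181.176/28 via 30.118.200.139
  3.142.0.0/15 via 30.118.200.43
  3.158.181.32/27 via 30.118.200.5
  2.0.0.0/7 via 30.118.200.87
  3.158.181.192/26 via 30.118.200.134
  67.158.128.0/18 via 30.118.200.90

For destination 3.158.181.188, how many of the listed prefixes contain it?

3

Prefixes containing 3.158.181.188:
  0.0.0.0/6 (0.0.0.0 - 3.255.255.255)
  2.0.0.0/7 (2.0.0.0 - 3.255.255.255)
  3.152.0.0/13 (3.152.0.0 - 3.159.255.255)
Total matching entries: 3.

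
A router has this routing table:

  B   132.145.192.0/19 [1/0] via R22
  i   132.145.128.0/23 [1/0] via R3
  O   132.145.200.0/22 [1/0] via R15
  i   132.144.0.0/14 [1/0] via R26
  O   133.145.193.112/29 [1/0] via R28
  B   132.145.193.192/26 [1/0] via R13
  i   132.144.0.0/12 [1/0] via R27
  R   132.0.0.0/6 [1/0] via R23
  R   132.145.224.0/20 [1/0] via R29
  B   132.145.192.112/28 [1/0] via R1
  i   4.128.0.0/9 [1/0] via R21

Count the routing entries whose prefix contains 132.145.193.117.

4

Prefixes containing 132.145.193.117:
  132.0.0.0/6 (132.0.0.0 - 135.255.255.255)
  132.144.0.0/12 (132.144.0.0 - 132.159.255.255)
  132.144.0.0/14 (132.144.0.0 - 132.147.255.255)
  132.145.192.0/19 (132.145.192.0 - 132.145.223.255)
Total matching entries: 4.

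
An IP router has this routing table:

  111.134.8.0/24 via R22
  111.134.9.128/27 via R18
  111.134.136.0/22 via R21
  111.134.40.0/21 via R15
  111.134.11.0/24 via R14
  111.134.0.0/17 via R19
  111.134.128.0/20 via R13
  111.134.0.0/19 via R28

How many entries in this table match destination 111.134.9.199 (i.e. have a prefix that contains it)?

Prefixes containing 111.134.9.199:
  111.134.0.0/17 (111.134.0.0 - 111.134.127.255)
  111.134.0.0/19 (111.134.0.0 - 111.134.31.255)
Total matching entries: 2.

2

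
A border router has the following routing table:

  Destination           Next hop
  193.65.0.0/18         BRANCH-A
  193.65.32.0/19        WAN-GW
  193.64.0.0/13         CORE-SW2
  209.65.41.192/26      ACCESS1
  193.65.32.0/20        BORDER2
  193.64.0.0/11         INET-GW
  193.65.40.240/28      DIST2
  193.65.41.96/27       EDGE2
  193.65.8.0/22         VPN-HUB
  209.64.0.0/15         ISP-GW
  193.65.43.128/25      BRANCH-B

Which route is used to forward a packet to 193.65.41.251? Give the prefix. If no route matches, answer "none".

Entries matching 193.65.41.251:
  193.64.0.0/11 (193.64.0.0 - 193.95.255.255)
  193.64.0.0/13 (193.64.0.0 - 193.71.255.255)
  193.65.0.0/18 (193.65.0.0 - 193.65.63.255)
  193.65.32.0/19 (193.65.32.0 - 193.65.63.255)
  193.65.32.0/20 (193.65.32.0 - 193.65.47.255)
Most specific is 193.65.32.0/20.

193.65.32.0/20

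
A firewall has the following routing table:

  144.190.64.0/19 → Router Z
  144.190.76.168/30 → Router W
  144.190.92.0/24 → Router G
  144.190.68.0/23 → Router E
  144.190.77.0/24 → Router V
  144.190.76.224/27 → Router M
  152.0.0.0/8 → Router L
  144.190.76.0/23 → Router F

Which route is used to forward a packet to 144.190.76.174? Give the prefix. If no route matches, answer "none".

144.190.76.0/23

Entries matching 144.190.76.174:
  144.190.64.0/19 (144.190.64.0 - 144.190.95.255)
  144.190.76.0/23 (144.190.76.0 - 144.190.77.255)
Most specific is 144.190.76.0/23.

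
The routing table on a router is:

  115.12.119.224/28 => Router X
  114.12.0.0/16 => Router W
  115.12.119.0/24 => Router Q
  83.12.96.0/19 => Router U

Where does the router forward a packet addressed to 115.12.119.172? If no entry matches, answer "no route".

Routes whose prefix contains 115.12.119.172:
  115.12.119.0/24 (115.12.119.0 - 115.12.119.255) -> Router Q
More-specific entries that do NOT match:
  115.12.119.224/28 (115.12.119.224 - 115.12.119.239) does not contain 115.12.119.172
Longest matching prefix is /24 -> next hop Router Q.

Router Q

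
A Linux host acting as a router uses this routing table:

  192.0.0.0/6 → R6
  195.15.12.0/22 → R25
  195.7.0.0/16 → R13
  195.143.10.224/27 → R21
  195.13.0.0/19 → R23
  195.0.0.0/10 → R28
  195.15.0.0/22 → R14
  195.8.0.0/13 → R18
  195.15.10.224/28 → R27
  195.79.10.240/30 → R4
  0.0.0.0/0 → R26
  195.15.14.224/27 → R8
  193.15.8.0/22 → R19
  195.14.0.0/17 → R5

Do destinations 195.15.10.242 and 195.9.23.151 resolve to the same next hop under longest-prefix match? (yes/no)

195.15.10.242: longest match 195.8.0.0/13 -> R18
195.9.23.151: longest match 195.8.0.0/13 -> R18

yes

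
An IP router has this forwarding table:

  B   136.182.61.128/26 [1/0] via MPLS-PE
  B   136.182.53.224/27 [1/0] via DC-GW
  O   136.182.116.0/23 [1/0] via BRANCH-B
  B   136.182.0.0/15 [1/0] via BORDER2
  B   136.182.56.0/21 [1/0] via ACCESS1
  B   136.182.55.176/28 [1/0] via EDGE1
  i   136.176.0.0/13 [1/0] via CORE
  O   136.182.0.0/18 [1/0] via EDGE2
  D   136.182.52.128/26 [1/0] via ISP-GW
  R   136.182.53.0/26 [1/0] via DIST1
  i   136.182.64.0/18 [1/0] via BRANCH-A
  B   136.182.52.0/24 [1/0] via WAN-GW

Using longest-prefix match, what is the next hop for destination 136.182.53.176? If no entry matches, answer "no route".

EDGE2

Routes whose prefix contains 136.182.53.176:
  136.176.0.0/13 (136.176.0.0 - 136.183.255.255) -> CORE
  136.182.0.0/15 (136.182.0.0 - 136.183.255.255) -> BORDER2
  136.182.0.0/18 (136.182.0.0 - 136.182.63.255) -> EDGE2
More-specific entries that do NOT match:
  136.182.55.176/28 (136.182.55.176 - 136.182.55.191) does not contain 136.182.53.176
  136.182.53.224/27 (136.182.53.224 - 136.182.53.255) does not contain 136.182.53.176
  136.182.61.128/26 (136.182.61.128 - 136.182.61.191) does not contain 136.182.53.176
  136.182.52.128/26 (136.182.52.128 - 136.182.52.191) does not contain 136.182.53.176
  136.182.53.0/26 (136.182.53.0 - 136.182.53.63) does not contain 136.182.53.176
  136.182.52.0/24 (136.182.52.0 - 136.182.52.255) does not contain 136.182.53.176
  136.182.116.0/23 (136.182.116.0 - 136.182.117.255) does not contain 136.182.53.176
  136.182.56.0/21 (136.182.56.0 - 136.182.63.255) does not contain 136.182.53.176
Longest matching prefix is /18 -> next hop EDGE2.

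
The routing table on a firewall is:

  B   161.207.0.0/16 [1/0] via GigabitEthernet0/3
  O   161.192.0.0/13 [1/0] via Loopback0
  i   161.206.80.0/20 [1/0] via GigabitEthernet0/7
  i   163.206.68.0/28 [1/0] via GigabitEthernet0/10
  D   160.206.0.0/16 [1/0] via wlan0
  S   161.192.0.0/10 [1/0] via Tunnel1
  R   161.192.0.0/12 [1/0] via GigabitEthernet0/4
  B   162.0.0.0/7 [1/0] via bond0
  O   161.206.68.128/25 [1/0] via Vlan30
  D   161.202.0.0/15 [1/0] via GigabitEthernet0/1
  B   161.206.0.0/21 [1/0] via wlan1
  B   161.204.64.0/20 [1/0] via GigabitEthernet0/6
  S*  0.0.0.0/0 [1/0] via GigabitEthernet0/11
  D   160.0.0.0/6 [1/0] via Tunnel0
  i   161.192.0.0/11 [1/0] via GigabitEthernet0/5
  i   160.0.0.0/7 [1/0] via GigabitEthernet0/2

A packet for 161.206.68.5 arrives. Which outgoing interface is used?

Routes whose prefix contains 161.206.68.5:
  0.0.0.0/0 (default, matches everything) -> GigabitEthernet0/11
  160.0.0.0/6 (160.0.0.0 - 163.255.255.255) -> Tunnel0
  160.0.0.0/7 (160.0.0.0 - 161.255.255.255) -> GigabitEthernet0/2
  161.192.0.0/10 (161.192.0.0 - 161.255.255.255) -> Tunnel1
  161.192.0.0/11 (161.192.0.0 - 161.223.255.255) -> GigabitEthernet0/5
  161.192.0.0/12 (161.192.0.0 - 161.207.255.255) -> GigabitEthernet0/4
More-specific entries that do NOT match:
  163.206.68.0/28 (163.206.68.0 - 163.206.68.15) does not contain 161.206.68.5
  161.206.68.128/25 (161.206.68.128 - 161.206.68.255) does not contain 161.206.68.5
  161.206.0.0/21 (161.206.0.0 - 161.206.7.255) does not contain 161.206.68.5
  161.206.80.0/20 (161.206.80.0 - 161.206.95.255) does not contain 161.206.68.5
  161.204.64.0/20 (161.204.64.0 - 161.204.79.255) does not contain 161.206.68.5
  161.207.0.0/16 (161.207.0.0 - 161.207.255.255) does not contain 161.206.68.5
  160.206.0.0/16 (160.206.0.0 - 160.206.255.255) does not contain 161.206.68.5
  161.202.0.0/15 (161.202.0.0 - 161.203.255.255) does not contain 161.206.68.5
  161.192.0.0/13 (161.192.0.0 - 161.199.255.255) does not contain 161.206.68.5
Longest matching prefix is /12 -> interface GigabitEthernet0/4.

GigabitEthernet0/4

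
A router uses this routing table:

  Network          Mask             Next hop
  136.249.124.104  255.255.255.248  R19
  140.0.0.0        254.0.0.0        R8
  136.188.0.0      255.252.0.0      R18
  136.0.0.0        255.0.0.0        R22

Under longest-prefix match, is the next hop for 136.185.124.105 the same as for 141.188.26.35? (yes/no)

136.185.124.105: longest match 136.0.0.0/8 -> R22
141.188.26.35: longest match 140.0.0.0/7 -> R8

no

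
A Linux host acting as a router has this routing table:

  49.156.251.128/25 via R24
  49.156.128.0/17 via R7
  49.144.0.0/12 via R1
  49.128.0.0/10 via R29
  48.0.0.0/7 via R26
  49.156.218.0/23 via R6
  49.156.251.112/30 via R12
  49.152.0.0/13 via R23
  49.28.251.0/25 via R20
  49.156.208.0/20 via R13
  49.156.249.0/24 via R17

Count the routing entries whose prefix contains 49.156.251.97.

5

Prefixes containing 49.156.251.97:
  48.0.0.0/7 (48.0.0.0 - 49.255.255.255)
  49.128.0.0/10 (49.128.0.0 - 49.191.255.255)
  49.144.0.0/12 (49.144.0.0 - 49.159.255.255)
  49.152.0.0/13 (49.152.0.0 - 49.159.255.255)
  49.156.128.0/17 (49.156.128.0 - 49.156.255.255)
Total matching entries: 5.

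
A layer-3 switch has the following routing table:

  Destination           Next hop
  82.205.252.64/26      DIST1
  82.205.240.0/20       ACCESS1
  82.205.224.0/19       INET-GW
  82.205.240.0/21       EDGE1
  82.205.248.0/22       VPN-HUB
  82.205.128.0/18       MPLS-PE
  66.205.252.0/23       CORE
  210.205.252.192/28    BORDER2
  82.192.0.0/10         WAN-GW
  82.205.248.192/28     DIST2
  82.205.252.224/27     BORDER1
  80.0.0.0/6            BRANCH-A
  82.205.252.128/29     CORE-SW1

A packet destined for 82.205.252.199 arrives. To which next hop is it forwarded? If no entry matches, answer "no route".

Routes whose prefix contains 82.205.252.199:
  80.0.0.0/6 (80.0.0.0 - 83.255.255.255) -> BRANCH-A
  82.192.0.0/10 (82.192.0.0 - 82.255.255.255) -> WAN-GW
  82.205.224.0/19 (82.205.224.0 - 82.205.255.255) -> INET-GW
  82.205.240.0/20 (82.205.240.0 - 82.205.255.255) -> ACCESS1
More-specific entries that do NOT match:
  82.205.252.128/29 (82.205.252.128 - 82.205.252.135) does not contain 82.205.252.199
  210.205.252.192/28 (210.205.252.192 - 210.205.252.207) does not contain 82.205.252.199
  82.205.248.192/28 (82.205.248.192 - 82.205.248.207) does not contain 82.205.252.199
  82.205.252.224/27 (82.205.252.224 - 82.205.252.255) does not contain 82.205.252.199
  82.205.252.64/26 (82.205.252.64 - 82.205.252.127) does not contain 82.205.252.199
  66.205.252.0/23 (66.205.252.0 - 66.205.253.255) does not contain 82.205.252.199
  82.205.248.0/22 (82.205.248.0 - 82.205.251.255) does not contain 82.205.252.199
  82.205.240.0/21 (82.205.240.0 - 82.205.247.255) does not contain 82.205.252.199
Longest matching prefix is /20 -> next hop ACCESS1.

ACCESS1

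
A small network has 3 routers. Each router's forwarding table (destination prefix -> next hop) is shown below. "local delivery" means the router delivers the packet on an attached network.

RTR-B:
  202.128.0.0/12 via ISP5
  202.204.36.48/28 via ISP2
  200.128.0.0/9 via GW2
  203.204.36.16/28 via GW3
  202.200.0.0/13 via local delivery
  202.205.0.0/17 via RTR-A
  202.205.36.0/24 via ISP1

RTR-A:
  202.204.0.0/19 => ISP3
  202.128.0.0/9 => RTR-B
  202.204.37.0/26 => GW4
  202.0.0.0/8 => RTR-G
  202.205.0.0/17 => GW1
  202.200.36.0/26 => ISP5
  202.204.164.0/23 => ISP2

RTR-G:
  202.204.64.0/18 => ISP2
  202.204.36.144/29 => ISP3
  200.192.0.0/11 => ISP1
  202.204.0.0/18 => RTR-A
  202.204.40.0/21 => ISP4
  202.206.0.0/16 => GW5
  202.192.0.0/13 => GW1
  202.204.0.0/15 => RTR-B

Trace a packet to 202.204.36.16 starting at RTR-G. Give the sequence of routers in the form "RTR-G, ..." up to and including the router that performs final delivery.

At RTR-G: longest match for 202.204.36.16 is 202.204.0.0/18 -> RTR-A
At RTR-A: longest match for 202.204.36.16 is 202.128.0.0/9 -> RTR-B
At RTR-B: longest match for 202.204.36.16 is 202.200.0.0/13 -> local delivery

RTR-G, RTR-A, RTR-B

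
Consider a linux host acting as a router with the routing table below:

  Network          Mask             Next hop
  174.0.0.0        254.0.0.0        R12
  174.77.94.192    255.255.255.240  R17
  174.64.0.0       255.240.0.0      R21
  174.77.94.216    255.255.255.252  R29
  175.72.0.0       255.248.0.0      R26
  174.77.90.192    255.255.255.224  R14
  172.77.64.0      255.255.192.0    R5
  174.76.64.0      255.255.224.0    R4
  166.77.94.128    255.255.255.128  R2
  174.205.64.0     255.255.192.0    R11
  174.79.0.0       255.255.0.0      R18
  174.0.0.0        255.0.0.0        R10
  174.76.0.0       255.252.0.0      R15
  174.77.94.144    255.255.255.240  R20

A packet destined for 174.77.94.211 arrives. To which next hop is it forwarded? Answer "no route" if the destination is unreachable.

Routes whose prefix contains 174.77.94.211:
  174.0.0.0/7 (174.0.0.0 - 175.255.255.255) -> R12
  174.0.0.0/8 (174.0.0.0 - 174.255.255.255) -> R10
  174.64.0.0/12 (174.64.0.0 - 174.79.255.255) -> R21
  174.76.0.0/14 (174.76.0.0 - 174.79.255.255) -> R15
More-specific entries that do NOT match:
  174.77.94.216/30 (174.77.94.216 - 174.77.94.219) does not contain 174.77.94.211
  174.77.94.192/28 (174.77.94.192 - 174.77.94.207) does not contain 174.77.94.211
  174.77.94.144/28 (174.77.94.144 - 174.77.94.159) does not contain 174.77.94.211
  174.77.90.192/27 (174.77.90.192 - 174.77.90.223) does not contain 174.77.94.211
  166.77.94.128/25 (166.77.94.128 - 166.77.94.255) does not contain 174.77.94.211
  174.76.64.0/19 (174.76.64.0 - 174.76.95.255) does not contain 174.77.94.211
  172.77.64.0/18 (172.77.64.0 - 172.77.127.255) does not contain 174.77.94.211
  174.205.64.0/18 (174.205.64.0 - 174.205.127.255) does not contain 174.77.94.211
  174.79.0.0/16 (174.79.0.0 - 174.79.255.255) does not contain 174.77.94.211
Longest matching prefix is /14 -> next hop R15.

R15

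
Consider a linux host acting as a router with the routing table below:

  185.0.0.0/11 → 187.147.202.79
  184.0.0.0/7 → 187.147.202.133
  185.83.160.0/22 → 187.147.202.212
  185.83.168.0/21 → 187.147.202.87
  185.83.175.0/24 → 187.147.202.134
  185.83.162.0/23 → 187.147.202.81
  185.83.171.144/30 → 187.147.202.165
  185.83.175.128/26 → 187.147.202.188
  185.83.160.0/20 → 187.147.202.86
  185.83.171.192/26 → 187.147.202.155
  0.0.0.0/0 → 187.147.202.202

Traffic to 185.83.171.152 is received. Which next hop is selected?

187.147.202.87

Routes whose prefix contains 185.83.171.152:
  0.0.0.0/0 (default, matches everything) -> 187.147.202.202
  184.0.0.0/7 (184.0.0.0 - 185.255.255.255) -> 187.147.202.133
  185.83.160.0/20 (185.83.160.0 - 185.83.175.255) -> 187.147.202.86
  185.83.168.0/21 (185.83.168.0 - 185.83.175.255) -> 187.147.202.87
More-specific entries that do NOT match:
  185.83.171.144/30 (185.83.171.144 - 185.83.171.147) does not contain 185.83.171.152
  185.83.175.128/26 (185.83.175.128 - 185.83.175.191) does not contain 185.83.171.152
  185.83.171.192/26 (185.83.171.192 - 185.83.171.255) does not contain 185.83.171.152
  185.83.175.0/24 (185.83.175.0 - 185.83.175.255) does not contain 185.83.171.152
  185.83.162.0/23 (185.83.162.0 - 185.83.163.255) does not contain 185.83.171.152
  185.83.160.0/22 (185.83.160.0 - 185.83.163.255) does not contain 185.83.171.152
Longest matching prefix is /21 -> next hop 187.147.202.87.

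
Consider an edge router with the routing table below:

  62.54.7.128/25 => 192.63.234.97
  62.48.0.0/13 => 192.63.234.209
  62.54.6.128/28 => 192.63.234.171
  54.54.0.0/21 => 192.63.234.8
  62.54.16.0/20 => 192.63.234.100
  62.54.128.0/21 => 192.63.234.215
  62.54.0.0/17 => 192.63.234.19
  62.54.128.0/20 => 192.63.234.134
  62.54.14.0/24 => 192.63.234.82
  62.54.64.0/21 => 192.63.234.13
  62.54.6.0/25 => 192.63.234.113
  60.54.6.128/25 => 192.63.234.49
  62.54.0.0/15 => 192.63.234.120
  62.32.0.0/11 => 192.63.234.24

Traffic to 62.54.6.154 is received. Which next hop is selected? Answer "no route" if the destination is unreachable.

Routes whose prefix contains 62.54.6.154:
  62.32.0.0/11 (62.32.0.0 - 62.63.255.255) -> 192.63.234.24
  62.48.0.0/13 (62.48.0.0 - 62.55.255.255) -> 192.63.234.209
  62.54.0.0/15 (62.54.0.0 - 62.55.255.255) -> 192.63.234.120
  62.54.0.0/17 (62.54.0.0 - 62.54.127.255) -> 192.63.234.19
More-specific entries that do NOT match:
  62.54.6.128/28 (62.54.6.128 - 62.54.6.143) does not contain 62.54.6.154
  62.54.7.128/25 (62.54.7.128 - 62.54.7.255) does not contain 62.54.6.154
  62.54.6.0/25 (62.54.6.0 - 62.54.6.127) does not contain 62.54.6.154
  60.54.6.128/25 (60.54.6.128 - 60.54.6.255) does not contain 62.54.6.154
  62.54.14.0/24 (62.54.14.0 - 62.54.14.255) does not contain 62.54.6.154
  54.54.0.0/21 (54.54.0.0 - 54.54.7.255) does not contain 62.54.6.154
  62.54.128.0/21 (62.54.128.0 - 62.54.135.255) does not contain 62.54.6.154
  62.54.64.0/21 (62.54.64.0 - 62.54.71.255) does not contain 62.54.6.154
  62.54.16.0/20 (62.54.16.0 - 62.54.31.255) does not contain 62.54.6.154
  62.54.128.0/20 (62.54.128.0 - 62.54.143.255) does not contain 62.54.6.154
Longest matching prefix is /17 -> next hop 192.63.234.19.

192.63.234.19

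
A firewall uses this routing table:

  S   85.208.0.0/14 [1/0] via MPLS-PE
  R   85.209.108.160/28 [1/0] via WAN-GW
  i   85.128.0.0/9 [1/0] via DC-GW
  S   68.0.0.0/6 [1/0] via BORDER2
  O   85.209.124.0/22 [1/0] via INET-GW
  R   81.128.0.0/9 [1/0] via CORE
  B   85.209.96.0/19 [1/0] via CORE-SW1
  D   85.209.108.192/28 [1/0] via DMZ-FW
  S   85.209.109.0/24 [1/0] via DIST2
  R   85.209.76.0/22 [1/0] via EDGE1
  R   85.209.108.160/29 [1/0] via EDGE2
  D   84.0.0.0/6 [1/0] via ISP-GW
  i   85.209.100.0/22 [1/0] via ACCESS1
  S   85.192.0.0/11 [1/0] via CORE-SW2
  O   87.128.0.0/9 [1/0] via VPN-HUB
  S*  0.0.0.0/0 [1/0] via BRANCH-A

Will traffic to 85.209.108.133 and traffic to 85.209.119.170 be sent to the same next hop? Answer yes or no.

yes

85.209.108.133: longest match 85.209.96.0/19 -> CORE-SW1
85.209.119.170: longest match 85.209.96.0/19 -> CORE-SW1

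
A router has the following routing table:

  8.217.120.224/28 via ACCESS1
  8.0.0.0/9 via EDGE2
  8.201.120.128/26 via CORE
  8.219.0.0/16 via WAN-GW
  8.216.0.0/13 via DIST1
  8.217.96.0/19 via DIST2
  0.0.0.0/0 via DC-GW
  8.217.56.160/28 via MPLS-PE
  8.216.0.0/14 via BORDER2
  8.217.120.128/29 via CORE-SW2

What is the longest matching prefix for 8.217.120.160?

Entries matching 8.217.120.160:
  0.0.0.0/0 (default, matches everything)
  8.216.0.0/13 (8.216.0.0 - 8.223.255.255)
  8.216.0.0/14 (8.216.0.0 - 8.219.255.255)
  8.217.96.0/19 (8.217.96.0 - 8.217.127.255)
Most specific is 8.217.96.0/19.

8.217.96.0/19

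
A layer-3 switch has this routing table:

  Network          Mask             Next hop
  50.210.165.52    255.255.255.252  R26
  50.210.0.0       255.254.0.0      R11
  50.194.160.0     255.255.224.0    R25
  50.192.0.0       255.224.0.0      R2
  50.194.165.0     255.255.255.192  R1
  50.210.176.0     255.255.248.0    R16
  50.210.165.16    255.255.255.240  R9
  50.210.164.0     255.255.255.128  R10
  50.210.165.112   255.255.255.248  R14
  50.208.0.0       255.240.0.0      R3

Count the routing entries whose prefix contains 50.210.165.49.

Prefixes containing 50.210.165.49:
  50.192.0.0/11 (50.192.0.0 - 50.223.255.255)
  50.208.0.0/12 (50.208.0.0 - 50.223.255.255)
  50.210.0.0/15 (50.210.0.0 - 50.211.255.255)
Total matching entries: 3.

3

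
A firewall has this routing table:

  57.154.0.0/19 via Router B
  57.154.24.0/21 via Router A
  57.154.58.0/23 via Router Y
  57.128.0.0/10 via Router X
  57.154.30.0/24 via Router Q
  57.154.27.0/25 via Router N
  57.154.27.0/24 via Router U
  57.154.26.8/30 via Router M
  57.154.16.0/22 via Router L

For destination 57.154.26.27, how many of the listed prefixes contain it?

Prefixes containing 57.154.26.27:
  57.128.0.0/10 (57.128.0.0 - 57.191.255.255)
  57.154.0.0/19 (57.154.0.0 - 57.154.31.255)
  57.154.24.0/21 (57.154.24.0 - 57.154.31.255)
Total matching entries: 3.

3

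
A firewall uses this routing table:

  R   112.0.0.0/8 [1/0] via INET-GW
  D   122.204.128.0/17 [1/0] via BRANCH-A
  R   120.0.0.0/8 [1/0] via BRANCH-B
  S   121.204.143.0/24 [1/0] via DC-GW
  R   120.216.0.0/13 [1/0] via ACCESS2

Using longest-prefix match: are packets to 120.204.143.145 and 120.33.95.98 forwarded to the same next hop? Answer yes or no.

120.204.143.145: longest match 120.0.0.0/8 -> BRANCH-B
120.33.95.98: longest match 120.0.0.0/8 -> BRANCH-B

yes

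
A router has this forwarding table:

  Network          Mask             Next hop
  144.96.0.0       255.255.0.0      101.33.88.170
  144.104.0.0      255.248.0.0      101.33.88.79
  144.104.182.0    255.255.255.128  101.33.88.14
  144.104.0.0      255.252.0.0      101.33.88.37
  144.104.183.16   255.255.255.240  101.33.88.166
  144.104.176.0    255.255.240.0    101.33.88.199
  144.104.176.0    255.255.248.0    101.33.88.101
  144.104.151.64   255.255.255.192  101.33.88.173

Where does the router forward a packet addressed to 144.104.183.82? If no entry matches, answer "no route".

101.33.88.101

Routes whose prefix contains 144.104.183.82:
  144.104.0.0/13 (144.104.0.0 - 144.111.255.255) -> 101.33.88.79
  144.104.0.0/14 (144.104.0.0 - 144.107.255.255) -> 101.33.88.37
  144.104.176.0/20 (144.104.176.0 - 144.104.191.255) -> 101.33.88.199
  144.104.176.0/21 (144.104.176.0 - 144.104.183.255) -> 101.33.88.101
More-specific entries that do NOT match:
  144.104.183.16/28 (144.104.183.16 - 144.104.183.31) does not contain 144.104.183.82
  144.104.151.64/26 (144.104.151.64 - 144.104.151.127) does not contain 144.104.183.82
  144.104.182.0/25 (144.104.182.0 - 144.104.182.127) does not contain 144.104.183.82
Longest matching prefix is /21 -> next hop 101.33.88.101.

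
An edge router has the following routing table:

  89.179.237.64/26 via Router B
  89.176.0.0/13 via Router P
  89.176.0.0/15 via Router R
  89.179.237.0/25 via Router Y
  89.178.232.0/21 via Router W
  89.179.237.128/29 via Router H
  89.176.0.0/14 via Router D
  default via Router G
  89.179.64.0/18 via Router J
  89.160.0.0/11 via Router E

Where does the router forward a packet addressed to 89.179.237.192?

Router D

Routes whose prefix contains 89.179.237.192:
  0.0.0.0/0 (default, matches everything) -> Router G
  89.160.0.0/11 (89.160.0.0 - 89.191.255.255) -> Router E
  89.176.0.0/13 (89.176.0.0 - 89.183.255.255) -> Router P
  89.176.0.0/14 (89.176.0.0 - 89.179.255.255) -> Router D
More-specific entries that do NOT match:
  89.179.237.128/29 (89.179.237.128 - 89.179.237.135) does not contain 89.179.237.192
  89.179.237.64/26 (89.179.237.64 - 89.179.237.127) does not contain 89.179.237.192
  89.179.237.0/25 (89.179.237.0 - 89.179.237.127) does not contain 89.179.237.192
  89.178.232.0/21 (89.178.232.0 - 89.178.239.255) does not contain 89.179.237.192
  89.179.64.0/18 (89.179.64.0 - 89.179.127.255) does not contain 89.179.237.192
  89.176.0.0/15 (89.176.0.0 - 89.177.255.255) does not contain 89.179.237.192
Longest matching prefix is /14 -> next hop Router D.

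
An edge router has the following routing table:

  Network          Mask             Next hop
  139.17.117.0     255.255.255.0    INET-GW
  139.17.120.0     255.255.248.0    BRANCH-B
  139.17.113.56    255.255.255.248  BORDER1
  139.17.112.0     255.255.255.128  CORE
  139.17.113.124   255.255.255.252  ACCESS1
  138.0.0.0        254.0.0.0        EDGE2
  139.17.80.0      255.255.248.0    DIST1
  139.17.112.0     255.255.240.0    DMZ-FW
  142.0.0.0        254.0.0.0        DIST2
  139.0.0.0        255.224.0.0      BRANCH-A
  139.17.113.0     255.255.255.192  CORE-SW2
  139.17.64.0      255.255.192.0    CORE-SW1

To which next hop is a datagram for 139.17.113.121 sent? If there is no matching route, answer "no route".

DMZ-FW

Routes whose prefix contains 139.17.113.121:
  138.0.0.0/7 (138.0.0.0 - 139.255.255.255) -> EDGE2
  139.0.0.0/11 (139.0.0.0 - 139.31.255.255) -> BRANCH-A
  139.17.64.0/18 (139.17.64.0 - 139.17.127.255) -> CORE-SW1
  139.17.112.0/20 (139.17.112.0 - 139.17.127.255) -> DMZ-FW
More-specific entries that do NOT match:
  139.17.113.124/30 (139.17.113.124 - 139.17.113.127) does not contain 139.17.113.121
  139.17.113.56/29 (139.17.113.56 - 139.17.113.63) does not contain 139.17.113.121
  139.17.113.0/26 (139.17.113.0 - 139.17.113.63) does not contain 139.17.113.121
  139.17.112.0/25 (139.17.112.0 - 139.17.112.127) does not contain 139.17.113.121
  139.17.117.0/24 (139.17.117.0 - 139.17.117.255) does not contain 139.17.113.121
  139.17.120.0/21 (139.17.120.0 - 139.17.127.255) does not contain 139.17.113.121
  139.17.80.0/21 (139.17.80.0 - 139.17.87.255) does not contain 139.17.113.121
Longest matching prefix is /20 -> next hop DMZ-FW.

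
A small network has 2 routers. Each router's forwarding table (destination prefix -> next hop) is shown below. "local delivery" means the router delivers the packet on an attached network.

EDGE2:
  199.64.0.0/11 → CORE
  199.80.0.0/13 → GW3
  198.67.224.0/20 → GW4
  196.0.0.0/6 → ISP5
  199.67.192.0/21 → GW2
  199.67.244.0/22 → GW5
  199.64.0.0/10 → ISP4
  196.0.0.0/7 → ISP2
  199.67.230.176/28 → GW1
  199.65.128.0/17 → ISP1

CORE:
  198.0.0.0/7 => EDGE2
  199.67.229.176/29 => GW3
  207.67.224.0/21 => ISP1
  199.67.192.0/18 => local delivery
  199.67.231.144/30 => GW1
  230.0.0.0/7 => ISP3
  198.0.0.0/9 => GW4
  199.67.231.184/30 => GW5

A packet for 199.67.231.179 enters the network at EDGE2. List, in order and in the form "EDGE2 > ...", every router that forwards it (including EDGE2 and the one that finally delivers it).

EDGE2 > CORE

At EDGE2: longest match for 199.67.231.179 is 199.64.0.0/11 -> CORE
At CORE: longest match for 199.67.231.179 is 199.67.192.0/18 -> local delivery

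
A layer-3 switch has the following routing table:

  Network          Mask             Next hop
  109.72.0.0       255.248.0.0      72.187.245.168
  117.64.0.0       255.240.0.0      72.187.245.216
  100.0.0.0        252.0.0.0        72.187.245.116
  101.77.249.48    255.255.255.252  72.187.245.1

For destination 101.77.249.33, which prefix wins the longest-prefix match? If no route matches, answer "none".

100.0.0.0/6

Entries matching 101.77.249.33:
  100.0.0.0/6 (100.0.0.0 - 103.255.255.255)
Most specific is 100.0.0.0/6.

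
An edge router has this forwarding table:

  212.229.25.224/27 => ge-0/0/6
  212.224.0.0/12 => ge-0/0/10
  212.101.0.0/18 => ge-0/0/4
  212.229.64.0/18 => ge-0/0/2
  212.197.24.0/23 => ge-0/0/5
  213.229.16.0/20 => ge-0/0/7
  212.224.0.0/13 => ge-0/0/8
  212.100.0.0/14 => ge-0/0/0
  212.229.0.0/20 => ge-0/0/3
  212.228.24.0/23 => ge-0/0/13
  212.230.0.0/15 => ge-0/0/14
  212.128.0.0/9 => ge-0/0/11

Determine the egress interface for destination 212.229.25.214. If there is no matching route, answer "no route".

ge-0/0/8

Routes whose prefix contains 212.229.25.214:
  212.128.0.0/9 (212.128.0.0 - 212.255.255.255) -> ge-0/0/11
  212.224.0.0/12 (212.224.0.0 - 212.239.255.255) -> ge-0/0/10
  212.224.0.0/13 (212.224.0.0 - 212.231.255.255) -> ge-0/0/8
More-specific entries that do NOT match:
  212.229.25.224/27 (212.229.25.224 - 212.229.25.255) does not contain 212.229.25.214
  212.197.24.0/23 (212.197.24.0 - 212.197.25.255) does not contain 212.229.25.214
  212.228.24.0/23 (212.228.24.0 - 212.228.25.255) does not contain 212.229.25.214
  213.229.16.0/20 (213.229.16.0 - 213.229.31.255) does not contain 212.229.25.214
  212.229.0.0/20 (212.229.0.0 - 212.229.15.255) does not contain 212.229.25.214
  212.101.0.0/18 (212.101.0.0 - 212.101.63.255) does not contain 212.229.25.214
  212.229.64.0/18 (212.229.64.0 - 212.229.127.255) does not contain 212.229.25.214
  212.230.0.0/15 (212.230.0.0 - 212.231.255.255) does not contain 212.229.25.214
  212.100.0.0/14 (212.100.0.0 - 212.103.255.255) does not contain 212.229.25.214
Longest matching prefix is /13 -> interface ge-0/0/8.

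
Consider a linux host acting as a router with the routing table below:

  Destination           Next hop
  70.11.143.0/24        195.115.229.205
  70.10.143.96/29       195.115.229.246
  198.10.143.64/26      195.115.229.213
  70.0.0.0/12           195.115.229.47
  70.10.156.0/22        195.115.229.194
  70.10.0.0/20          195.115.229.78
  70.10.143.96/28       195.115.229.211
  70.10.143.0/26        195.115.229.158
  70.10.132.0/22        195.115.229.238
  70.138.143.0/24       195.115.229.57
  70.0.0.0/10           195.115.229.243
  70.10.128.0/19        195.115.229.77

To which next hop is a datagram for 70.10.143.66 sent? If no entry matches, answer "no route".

195.115.229.77

Routes whose prefix contains 70.10.143.66:
  70.0.0.0/10 (70.0.0.0 - 70.63.255.255) -> 195.115.229.243
  70.0.0.0/12 (70.0.0.0 - 70.15.255.255) -> 195.115.229.47
  70.10.128.0/19 (70.10.128.0 - 70.10.159.255) -> 195.115.229.77
More-specific entries that do NOT match:
  70.10.143.96/29 (70.10.143.96 - 70.10.143.103) does not contain 70.10.143.66
  70.10.143.96/28 (70.10.143.96 - 70.10.143.111) does not contain 70.10.143.66
  198.10.143.64/26 (198.10.143.64 - 198.10.143.127) does not contain 70.10.143.66
  70.10.143.0/26 (70.10.143.0 - 70.10.143.63) does not contain 70.10.143.66
  70.11.143.0/24 (70.11.143.0 - 70.11.143.255) does not contain 70.10.143.66
  70.138.143.0/24 (70.138.143.0 - 70.138.143.255) does not contain 70.10.143.66
  70.10.156.0/22 (70.10.156.0 - 70.10.159.255) does not contain 70.10.143.66
  70.10.132.0/22 (70.10.132.0 - 70.10.135.255) does not contain 70.10.143.66
  70.10.0.0/20 (70.10.0.0 - 70.10.15.255) does not contain 70.10.143.66
Longest matching prefix is /19 -> next hop 195.115.229.77.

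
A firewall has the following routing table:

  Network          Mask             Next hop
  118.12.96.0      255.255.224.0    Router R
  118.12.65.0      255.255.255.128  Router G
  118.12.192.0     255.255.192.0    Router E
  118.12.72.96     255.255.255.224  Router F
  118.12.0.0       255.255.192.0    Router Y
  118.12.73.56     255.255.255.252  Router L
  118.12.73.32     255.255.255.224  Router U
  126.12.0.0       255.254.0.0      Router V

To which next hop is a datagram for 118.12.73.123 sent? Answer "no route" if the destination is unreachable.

no route

No entry's prefix contains 118.12.73.123; there is no default route.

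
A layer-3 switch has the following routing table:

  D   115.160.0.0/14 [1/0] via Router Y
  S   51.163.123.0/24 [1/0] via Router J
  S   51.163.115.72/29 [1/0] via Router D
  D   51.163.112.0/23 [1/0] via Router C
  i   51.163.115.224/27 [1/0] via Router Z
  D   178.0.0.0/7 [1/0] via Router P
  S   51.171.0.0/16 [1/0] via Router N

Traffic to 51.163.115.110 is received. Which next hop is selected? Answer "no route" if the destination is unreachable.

No entry's prefix contains 51.163.115.110; there is no default route.

no route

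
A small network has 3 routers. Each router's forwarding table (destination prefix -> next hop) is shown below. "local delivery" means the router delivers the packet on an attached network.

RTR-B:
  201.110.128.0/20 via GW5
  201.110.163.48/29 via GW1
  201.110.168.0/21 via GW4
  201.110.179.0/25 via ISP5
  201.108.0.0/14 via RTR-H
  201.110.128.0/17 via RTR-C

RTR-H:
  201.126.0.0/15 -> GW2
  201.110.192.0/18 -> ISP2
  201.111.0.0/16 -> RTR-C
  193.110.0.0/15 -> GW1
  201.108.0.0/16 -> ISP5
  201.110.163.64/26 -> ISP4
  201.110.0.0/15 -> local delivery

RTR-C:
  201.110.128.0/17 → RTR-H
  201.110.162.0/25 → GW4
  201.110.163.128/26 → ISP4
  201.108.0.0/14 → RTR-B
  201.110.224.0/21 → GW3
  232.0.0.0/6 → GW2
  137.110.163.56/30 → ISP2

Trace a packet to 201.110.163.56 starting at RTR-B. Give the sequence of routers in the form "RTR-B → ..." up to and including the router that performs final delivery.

RTR-B → RTR-C → RTR-H

At RTR-B: longest match for 201.110.163.56 is 201.110.128.0/17 -> RTR-C
At RTR-C: longest match for 201.110.163.56 is 201.110.128.0/17 -> RTR-H
At RTR-H: longest match for 201.110.163.56 is 201.110.0.0/15 -> local delivery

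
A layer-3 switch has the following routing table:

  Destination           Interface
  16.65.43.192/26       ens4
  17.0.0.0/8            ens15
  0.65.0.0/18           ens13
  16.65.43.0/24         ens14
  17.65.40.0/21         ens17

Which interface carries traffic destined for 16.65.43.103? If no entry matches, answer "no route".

ens14

Routes whose prefix contains 16.65.43.103:
  16.65.43.0/24 (16.65.43.0 - 16.65.43.255) -> ens14
More-specific entries that do NOT match:
  16.65.43.192/26 (16.65.43.192 - 16.65.43.255) does not contain 16.65.43.103
Longest matching prefix is /24 -> interface ens14.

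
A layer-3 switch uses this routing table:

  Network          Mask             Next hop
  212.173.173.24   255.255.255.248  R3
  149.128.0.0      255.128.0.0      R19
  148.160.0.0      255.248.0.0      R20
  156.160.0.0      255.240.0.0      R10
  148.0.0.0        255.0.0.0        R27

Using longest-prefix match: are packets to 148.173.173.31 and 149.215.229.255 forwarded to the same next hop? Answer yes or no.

148.173.173.31: longest match 148.0.0.0/8 -> R27
149.215.229.255: longest match 149.128.0.0/9 -> R19

no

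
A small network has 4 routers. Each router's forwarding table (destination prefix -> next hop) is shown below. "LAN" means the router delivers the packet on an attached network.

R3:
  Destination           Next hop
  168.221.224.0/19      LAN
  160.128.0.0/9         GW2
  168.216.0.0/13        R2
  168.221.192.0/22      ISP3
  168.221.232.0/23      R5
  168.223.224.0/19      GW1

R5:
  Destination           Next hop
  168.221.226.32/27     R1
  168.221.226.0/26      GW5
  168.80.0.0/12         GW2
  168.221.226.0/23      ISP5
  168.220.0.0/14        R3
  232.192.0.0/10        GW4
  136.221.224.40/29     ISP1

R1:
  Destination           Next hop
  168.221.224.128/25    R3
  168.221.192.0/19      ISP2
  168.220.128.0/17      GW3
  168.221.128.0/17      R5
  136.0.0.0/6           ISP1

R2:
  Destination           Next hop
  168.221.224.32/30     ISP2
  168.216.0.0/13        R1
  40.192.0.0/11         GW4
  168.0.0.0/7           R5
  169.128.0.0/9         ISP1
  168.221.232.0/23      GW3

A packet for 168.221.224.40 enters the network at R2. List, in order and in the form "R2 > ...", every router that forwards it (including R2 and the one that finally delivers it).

At R2: longest match for 168.221.224.40 is 168.216.0.0/13 -> R1
At R1: longest match for 168.221.224.40 is 168.221.128.0/17 -> R5
At R5: longest match for 168.221.224.40 is 168.220.0.0/14 -> R3
At R3: longest match for 168.221.224.40 is 168.221.224.0/19 -> LAN

R2 > R1 > R5 > R3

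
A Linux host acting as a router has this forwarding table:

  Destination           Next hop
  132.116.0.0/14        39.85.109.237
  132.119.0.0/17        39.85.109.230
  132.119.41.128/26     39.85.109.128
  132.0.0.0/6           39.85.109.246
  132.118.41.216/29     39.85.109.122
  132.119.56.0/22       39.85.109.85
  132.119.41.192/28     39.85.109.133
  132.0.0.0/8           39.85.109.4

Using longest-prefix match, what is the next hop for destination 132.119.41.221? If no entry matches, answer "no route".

Routes whose prefix contains 132.119.41.221:
  132.0.0.0/6 (132.0.0.0 - 135.255.255.255) -> 39.85.109.246
  132.0.0.0/8 (132.0.0.0 - 132.255.255.255) -> 39.85.109.4
  132.116.0.0/14 (132.116.0.0 - 132.119.255.255) -> 39.85.109.237
  132.119.0.0/17 (132.119.0.0 - 132.119.127.255) -> 39.85.109.230
More-specific entries that do NOT match:
  132.118.41.216/29 (132.118.41.216 - 132.118.41.223) does not contain 132.119.41.221
  132.119.41.192/28 (132.119.41.192 - 132.119.41.207) does not contain 132.119.41.221
  132.119.41.128/26 (132.119.41.128 - 132.119.41.191) does not contain 132.119.41.221
  132.119.56.0/22 (132.119.56.0 - 132.119.59.255) does not contain 132.119.41.221
Longest matching prefix is /17 -> next hop 39.85.109.230.

39.85.109.230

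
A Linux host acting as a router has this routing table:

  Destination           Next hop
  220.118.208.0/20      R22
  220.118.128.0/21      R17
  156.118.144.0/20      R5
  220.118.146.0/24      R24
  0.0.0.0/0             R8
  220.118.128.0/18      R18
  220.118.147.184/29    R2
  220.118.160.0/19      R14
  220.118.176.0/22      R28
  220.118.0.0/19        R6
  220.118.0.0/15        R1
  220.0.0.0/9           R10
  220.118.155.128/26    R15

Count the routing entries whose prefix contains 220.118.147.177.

4

Prefixes containing 220.118.147.177:
  0.0.0.0/0 (default, matches everything)
  220.0.0.0/9 (220.0.0.0 - 220.127.255.255)
  220.118.0.0/15 (220.118.0.0 - 220.119.255.255)
  220.118.128.0/18 (220.118.128.0 - 220.118.191.255)
Total matching entries: 4.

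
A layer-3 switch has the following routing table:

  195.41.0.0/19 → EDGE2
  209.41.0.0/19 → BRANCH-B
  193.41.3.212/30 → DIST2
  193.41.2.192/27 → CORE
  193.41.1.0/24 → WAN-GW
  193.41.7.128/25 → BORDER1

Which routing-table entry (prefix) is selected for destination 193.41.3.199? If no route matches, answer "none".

193.41.3.199 is outside every listed prefix and there is no default route.

none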